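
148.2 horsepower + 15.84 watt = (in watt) 1.105e+05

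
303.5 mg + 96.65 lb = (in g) 4.384e+04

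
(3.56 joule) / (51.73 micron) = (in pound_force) 1.547e+04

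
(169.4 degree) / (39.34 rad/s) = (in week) 1.243e-07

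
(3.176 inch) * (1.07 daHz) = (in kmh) 3.107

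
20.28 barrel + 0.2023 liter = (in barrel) 20.28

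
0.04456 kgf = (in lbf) 0.09824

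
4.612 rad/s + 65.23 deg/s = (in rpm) 54.91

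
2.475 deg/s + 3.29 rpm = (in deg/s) 22.21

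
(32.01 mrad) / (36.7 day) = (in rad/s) 1.009e-08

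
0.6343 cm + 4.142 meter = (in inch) 163.3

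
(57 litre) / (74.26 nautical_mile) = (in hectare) 4.145e-11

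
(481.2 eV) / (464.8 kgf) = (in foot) 5.549e-20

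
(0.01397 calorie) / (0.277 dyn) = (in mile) 13.11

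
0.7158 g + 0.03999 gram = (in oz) 0.02666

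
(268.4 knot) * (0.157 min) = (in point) 3.687e+06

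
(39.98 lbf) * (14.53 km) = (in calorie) 6.176e+05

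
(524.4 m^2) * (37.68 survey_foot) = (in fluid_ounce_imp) 2.12e+08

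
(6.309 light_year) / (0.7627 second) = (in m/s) 7.826e+16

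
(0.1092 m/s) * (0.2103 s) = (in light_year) 2.427e-18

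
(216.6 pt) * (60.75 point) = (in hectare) 1.638e-07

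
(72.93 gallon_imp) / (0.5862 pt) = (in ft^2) 1.726e+04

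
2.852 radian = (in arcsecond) 5.883e+05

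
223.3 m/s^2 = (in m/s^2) 223.3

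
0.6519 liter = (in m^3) 0.0006519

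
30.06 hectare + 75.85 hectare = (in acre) 261.7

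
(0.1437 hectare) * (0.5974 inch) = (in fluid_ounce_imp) 7.674e+05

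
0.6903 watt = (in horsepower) 0.0009257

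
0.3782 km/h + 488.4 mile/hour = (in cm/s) 2.184e+04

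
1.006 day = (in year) 0.002756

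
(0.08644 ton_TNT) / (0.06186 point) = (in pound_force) 3.726e+12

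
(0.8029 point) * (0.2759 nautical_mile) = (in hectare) 1.447e-05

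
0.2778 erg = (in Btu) 2.633e-11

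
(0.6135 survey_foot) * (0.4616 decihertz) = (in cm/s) 0.8632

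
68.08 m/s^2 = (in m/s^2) 68.08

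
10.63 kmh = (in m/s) 2.953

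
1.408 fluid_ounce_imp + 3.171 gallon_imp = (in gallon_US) 3.819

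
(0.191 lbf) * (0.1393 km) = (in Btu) 0.1122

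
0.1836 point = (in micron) 64.77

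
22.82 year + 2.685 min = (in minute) 1.199e+07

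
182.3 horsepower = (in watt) 1.359e+05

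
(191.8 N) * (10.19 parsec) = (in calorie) 1.441e+19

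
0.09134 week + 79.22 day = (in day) 79.86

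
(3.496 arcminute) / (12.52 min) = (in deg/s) 7.756e-05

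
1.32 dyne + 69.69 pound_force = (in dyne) 3.1e+07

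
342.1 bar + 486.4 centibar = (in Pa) 3.47e+07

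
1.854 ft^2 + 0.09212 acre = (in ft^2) 4015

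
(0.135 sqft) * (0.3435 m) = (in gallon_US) 1.138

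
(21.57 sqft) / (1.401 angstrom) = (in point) 4.055e+13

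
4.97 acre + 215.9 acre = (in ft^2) 9.621e+06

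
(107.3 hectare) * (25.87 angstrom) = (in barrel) 0.01746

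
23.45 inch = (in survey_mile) 0.0003701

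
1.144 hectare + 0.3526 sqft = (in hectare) 1.144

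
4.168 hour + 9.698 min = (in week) 0.02577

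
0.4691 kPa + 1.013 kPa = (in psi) 0.215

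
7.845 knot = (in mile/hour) 9.028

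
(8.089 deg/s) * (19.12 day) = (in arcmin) 8.018e+08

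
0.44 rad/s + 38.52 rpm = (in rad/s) 4.474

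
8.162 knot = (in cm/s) 419.9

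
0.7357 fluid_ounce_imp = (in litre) 0.0209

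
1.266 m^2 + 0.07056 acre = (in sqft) 3087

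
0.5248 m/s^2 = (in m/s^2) 0.5248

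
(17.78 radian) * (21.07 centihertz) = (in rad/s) 3.746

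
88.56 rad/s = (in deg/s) 5074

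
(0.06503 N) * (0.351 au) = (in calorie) 8.161e+08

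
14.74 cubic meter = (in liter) 1.474e+04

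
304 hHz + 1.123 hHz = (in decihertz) 3.051e+05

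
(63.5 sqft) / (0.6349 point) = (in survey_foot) 8.641e+04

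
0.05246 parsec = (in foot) 5.311e+15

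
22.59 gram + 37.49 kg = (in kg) 37.51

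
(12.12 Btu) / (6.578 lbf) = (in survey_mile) 0.2715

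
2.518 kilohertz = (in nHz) 2.518e+12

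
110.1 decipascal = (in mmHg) 0.08258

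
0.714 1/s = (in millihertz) 714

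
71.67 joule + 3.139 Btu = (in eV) 2.112e+22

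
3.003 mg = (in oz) 0.0001059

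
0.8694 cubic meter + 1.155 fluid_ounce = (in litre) 869.4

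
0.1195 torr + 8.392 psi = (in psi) 8.394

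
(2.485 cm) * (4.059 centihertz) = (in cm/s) 0.1009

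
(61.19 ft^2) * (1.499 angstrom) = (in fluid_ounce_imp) 2.999e-05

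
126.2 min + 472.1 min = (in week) 0.05936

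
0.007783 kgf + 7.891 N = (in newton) 7.967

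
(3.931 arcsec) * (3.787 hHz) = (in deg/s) 0.4135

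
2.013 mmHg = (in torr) 2.013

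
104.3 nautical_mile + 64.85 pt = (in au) 1.291e-06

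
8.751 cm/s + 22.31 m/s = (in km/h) 80.63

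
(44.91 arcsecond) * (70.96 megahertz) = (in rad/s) 1.545e+04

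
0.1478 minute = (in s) 8.868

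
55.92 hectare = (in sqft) 6.019e+06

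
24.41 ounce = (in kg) 0.692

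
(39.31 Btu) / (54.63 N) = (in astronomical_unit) 5.075e-09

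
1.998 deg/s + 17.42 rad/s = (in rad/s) 17.45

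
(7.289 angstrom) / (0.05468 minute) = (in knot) 4.319e-10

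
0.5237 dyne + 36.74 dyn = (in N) 0.0003726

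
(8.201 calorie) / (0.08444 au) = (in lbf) 6.107e-10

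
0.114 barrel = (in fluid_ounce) 612.9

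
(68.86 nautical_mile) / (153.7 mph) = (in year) 5.885e-05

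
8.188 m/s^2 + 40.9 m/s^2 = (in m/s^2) 49.09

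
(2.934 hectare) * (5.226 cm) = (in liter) 1.533e+06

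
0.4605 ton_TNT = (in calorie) 4.605e+08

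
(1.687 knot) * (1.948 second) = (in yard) 1.849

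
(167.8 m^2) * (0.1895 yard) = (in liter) 2.908e+04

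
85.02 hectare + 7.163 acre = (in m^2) 8.792e+05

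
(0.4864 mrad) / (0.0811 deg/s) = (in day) 3.977e-06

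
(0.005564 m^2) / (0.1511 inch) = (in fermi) 1.45e+15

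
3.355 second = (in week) 5.547e-06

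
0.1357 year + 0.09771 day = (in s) 4.288e+06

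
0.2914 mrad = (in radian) 0.0002914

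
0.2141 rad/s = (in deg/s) 12.27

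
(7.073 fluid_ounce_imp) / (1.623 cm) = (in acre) 3.06e-06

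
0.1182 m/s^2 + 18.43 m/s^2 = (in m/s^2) 18.55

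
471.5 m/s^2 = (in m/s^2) 471.5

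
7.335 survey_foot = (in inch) 88.02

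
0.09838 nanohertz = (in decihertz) 9.838e-10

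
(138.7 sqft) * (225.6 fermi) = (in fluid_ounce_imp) 1.023e-07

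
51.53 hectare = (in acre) 127.3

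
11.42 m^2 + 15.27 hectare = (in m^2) 1.527e+05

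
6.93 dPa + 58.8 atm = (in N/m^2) 5.958e+06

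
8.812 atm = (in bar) 8.929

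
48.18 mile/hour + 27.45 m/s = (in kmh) 176.4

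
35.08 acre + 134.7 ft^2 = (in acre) 35.08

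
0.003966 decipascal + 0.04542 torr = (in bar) 6.056e-05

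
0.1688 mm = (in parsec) 5.47e-21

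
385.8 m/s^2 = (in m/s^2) 385.8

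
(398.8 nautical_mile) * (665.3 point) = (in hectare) 17.33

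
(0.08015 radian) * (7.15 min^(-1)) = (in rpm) 0.09121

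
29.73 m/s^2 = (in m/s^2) 29.73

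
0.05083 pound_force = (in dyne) 2.261e+04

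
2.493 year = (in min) 1.31e+06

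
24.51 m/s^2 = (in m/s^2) 24.51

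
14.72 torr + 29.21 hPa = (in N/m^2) 4884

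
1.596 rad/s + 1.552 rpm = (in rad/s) 1.759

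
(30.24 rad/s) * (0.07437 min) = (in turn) 21.48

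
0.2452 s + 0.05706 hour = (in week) 0.00034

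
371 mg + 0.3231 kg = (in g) 323.5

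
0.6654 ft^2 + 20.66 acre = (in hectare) 8.361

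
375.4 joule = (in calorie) 89.72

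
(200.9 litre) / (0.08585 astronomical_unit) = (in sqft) 1.684e-10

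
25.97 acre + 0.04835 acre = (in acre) 26.02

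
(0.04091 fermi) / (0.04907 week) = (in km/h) 4.963e-21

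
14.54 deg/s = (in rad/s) 0.2538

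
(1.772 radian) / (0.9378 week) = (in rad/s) 3.124e-06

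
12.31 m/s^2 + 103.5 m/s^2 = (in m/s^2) 115.8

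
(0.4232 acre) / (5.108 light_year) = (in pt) 1.005e-10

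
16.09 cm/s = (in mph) 0.3599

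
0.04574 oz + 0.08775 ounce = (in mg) 3784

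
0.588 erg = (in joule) 5.88e-08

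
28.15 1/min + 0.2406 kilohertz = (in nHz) 2.411e+11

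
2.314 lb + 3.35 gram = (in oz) 37.14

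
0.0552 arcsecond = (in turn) 4.259e-08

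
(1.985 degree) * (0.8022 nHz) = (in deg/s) 1.592e-09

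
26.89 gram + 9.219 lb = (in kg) 4.209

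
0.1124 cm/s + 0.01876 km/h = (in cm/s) 0.6335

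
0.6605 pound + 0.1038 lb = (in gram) 346.7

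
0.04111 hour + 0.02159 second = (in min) 2.467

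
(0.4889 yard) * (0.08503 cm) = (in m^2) 0.0003801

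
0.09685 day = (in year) 0.0002653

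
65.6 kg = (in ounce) 2314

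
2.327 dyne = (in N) 2.327e-05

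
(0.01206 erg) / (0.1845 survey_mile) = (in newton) 4.062e-12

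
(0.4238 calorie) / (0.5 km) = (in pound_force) 0.0007973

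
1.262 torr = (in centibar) 0.1683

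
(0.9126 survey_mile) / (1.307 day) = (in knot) 0.02528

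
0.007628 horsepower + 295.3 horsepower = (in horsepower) 295.3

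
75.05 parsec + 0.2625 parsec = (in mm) 2.324e+21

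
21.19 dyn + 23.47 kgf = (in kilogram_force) 23.47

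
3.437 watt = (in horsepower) 0.004609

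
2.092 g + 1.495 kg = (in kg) 1.497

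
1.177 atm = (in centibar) 119.3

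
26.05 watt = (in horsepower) 0.03493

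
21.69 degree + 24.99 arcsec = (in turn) 0.06027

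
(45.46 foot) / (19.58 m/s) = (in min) 0.01179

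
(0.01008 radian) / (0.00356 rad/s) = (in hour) 0.0007865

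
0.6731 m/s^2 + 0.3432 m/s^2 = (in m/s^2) 1.016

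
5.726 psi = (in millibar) 394.8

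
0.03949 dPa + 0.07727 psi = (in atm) 0.005258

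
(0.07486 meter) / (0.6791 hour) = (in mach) 8.993e-08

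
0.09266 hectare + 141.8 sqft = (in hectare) 0.09398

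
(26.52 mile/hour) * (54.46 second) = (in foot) 2118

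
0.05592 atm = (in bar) 0.05666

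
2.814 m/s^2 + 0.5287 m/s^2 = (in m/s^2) 3.343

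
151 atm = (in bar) 153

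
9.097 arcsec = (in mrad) 0.0441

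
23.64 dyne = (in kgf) 2.411e-05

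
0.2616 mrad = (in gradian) 0.01665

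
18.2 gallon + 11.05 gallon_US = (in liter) 110.7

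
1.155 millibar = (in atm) 0.00114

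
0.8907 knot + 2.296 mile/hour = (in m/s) 1.485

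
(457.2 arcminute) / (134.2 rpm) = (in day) 1.095e-07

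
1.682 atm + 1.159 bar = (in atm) 2.826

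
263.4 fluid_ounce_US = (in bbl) 0.049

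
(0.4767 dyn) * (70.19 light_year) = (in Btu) 3e+09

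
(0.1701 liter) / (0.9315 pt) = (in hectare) 5.176e-05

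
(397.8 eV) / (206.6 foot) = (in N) 1.012e-18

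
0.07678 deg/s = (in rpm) 0.0128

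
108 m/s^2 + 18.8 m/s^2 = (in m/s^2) 126.8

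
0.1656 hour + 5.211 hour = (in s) 1.936e+04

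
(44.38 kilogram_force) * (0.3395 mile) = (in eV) 1.484e+24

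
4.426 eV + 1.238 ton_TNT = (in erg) 5.18e+16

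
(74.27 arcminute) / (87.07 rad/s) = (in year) 7.868e-12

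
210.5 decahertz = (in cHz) 2.105e+05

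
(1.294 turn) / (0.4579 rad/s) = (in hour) 0.004932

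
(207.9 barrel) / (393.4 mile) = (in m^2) 5.221e-05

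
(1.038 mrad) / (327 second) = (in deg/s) 0.0001819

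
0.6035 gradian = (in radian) 0.00948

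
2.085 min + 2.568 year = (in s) 8.098e+07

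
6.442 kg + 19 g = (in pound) 14.24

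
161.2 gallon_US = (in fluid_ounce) 2.063e+04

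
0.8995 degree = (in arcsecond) 3238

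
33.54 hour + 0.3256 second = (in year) 0.003829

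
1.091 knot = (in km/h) 2.021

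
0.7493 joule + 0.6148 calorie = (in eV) 2.073e+19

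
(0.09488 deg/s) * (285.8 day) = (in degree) 2.343e+06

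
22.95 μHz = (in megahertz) 2.295e-11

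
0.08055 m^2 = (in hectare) 8.055e-06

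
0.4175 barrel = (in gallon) 17.54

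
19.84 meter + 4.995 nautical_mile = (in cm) 9.271e+05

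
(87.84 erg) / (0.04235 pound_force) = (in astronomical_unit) 3.117e-16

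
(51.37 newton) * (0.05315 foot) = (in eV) 5.194e+18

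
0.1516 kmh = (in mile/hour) 0.0942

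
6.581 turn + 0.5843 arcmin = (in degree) 2369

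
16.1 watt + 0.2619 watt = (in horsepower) 0.02194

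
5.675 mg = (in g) 0.005675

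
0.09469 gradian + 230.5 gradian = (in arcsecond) 7.471e+05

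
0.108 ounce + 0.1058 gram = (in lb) 0.006983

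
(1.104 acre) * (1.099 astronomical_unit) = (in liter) 7.345e+17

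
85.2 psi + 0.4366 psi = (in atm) 5.827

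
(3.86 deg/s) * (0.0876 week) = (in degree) 2.045e+05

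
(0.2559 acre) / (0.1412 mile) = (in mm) 4557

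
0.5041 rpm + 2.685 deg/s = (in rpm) 0.9516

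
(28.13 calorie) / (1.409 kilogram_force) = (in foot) 27.95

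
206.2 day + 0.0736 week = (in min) 2.977e+05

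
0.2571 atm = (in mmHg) 195.4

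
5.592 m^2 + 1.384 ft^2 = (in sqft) 61.58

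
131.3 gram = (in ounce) 4.631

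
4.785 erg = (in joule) 4.785e-07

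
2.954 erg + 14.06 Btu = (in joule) 1.483e+04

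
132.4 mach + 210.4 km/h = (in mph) 1.01e+05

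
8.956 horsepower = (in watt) 6678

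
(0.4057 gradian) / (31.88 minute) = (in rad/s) 3.332e-06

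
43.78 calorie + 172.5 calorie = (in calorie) 216.3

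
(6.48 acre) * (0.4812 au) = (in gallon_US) 4.987e+17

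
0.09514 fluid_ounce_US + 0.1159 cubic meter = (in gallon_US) 30.62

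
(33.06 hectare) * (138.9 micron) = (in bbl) 288.8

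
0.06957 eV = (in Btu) 1.056e-23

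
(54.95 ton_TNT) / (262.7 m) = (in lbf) 1.967e+08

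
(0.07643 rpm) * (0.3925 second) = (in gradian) 0.2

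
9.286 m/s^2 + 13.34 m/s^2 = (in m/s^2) 22.63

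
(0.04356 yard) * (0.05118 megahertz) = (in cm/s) 2.039e+05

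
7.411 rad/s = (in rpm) 70.77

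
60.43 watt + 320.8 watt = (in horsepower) 0.5112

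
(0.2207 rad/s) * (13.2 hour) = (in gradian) 6.677e+05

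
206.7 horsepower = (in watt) 1.541e+05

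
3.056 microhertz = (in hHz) 3.056e-08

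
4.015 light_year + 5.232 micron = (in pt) 1.077e+20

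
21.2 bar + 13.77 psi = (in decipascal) 2.215e+07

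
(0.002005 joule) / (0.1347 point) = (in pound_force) 9.485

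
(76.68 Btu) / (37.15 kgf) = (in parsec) 7.197e-15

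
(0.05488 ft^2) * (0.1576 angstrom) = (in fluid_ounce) 2.717e-09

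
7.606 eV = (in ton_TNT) 2.913e-28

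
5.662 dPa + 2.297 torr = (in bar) 0.003068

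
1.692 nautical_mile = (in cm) 3.134e+05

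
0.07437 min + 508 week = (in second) 3.072e+08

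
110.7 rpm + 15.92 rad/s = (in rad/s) 27.51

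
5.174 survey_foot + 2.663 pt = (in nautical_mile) 0.000852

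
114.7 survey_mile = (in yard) 2.019e+05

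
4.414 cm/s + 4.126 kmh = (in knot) 2.314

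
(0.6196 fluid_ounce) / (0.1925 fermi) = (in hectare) 9.519e+06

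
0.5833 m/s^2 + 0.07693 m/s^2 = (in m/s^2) 0.6602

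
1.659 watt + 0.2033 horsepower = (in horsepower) 0.2055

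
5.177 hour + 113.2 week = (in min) 1.141e+06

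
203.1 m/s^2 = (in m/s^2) 203.1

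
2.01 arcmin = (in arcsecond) 120.6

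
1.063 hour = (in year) 0.0001213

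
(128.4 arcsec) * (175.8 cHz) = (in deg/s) 0.0627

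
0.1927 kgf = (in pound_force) 0.4248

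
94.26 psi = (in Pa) 6.499e+05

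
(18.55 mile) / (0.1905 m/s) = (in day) 1.814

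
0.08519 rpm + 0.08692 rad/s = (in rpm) 0.9152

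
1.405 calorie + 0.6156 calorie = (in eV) 5.277e+19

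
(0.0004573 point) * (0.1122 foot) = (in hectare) 5.517e-13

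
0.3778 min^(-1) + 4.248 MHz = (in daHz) 4.248e+05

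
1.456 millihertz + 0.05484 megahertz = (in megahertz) 0.05484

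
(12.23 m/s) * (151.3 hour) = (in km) 6661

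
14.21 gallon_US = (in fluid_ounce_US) 1819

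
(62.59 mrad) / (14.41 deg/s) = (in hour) 6.913e-05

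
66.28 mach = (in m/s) 2.257e+04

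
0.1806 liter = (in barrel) 0.001136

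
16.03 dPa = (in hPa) 0.01603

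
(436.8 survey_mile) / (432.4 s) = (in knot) 3160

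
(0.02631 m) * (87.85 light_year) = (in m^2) 2.187e+16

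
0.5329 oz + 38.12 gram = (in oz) 1.878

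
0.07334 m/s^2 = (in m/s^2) 0.07334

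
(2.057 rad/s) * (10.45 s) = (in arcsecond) 4.434e+06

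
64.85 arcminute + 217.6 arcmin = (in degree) 4.707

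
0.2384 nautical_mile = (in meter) 441.5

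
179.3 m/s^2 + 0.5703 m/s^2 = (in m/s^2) 179.9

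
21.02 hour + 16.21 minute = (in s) 7.664e+04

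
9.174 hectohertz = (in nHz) 9.174e+11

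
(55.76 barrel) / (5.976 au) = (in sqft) 1.067e-10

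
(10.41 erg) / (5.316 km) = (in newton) 1.958e-10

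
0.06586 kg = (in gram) 65.86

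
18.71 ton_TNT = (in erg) 7.828e+17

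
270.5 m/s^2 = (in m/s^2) 270.5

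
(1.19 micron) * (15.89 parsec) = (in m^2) 5.835e+11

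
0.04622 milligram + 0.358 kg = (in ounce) 12.63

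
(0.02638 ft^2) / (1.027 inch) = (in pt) 266.3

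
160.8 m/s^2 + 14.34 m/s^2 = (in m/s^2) 175.1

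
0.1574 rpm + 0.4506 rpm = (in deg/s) 3.648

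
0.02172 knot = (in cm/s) 1.117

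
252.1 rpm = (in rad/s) 26.4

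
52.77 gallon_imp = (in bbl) 1.509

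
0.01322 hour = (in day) 0.0005508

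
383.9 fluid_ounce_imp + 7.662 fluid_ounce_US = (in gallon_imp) 2.449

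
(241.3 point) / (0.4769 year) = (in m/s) 5.66e-09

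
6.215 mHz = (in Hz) 0.006215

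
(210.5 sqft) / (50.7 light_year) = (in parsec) 1.321e-33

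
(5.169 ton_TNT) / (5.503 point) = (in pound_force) 2.504e+12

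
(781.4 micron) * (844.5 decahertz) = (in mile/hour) 14.76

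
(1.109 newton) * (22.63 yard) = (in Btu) 0.02175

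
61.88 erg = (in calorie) 1.479e-06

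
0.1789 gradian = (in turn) 0.0004473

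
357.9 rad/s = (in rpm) 3418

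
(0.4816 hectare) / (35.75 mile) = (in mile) 5.201e-05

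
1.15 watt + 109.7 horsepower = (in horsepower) 109.7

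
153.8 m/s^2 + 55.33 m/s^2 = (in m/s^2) 209.1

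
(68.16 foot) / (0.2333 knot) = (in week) 0.0002862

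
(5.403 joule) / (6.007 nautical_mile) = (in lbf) 0.0001092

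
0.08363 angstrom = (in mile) 5.197e-15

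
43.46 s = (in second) 43.46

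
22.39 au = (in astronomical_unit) 22.39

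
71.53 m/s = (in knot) 139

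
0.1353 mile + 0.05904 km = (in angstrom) 2.768e+12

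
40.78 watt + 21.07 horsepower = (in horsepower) 21.12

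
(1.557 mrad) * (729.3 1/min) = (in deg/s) 1.084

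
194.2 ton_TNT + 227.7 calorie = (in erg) 8.125e+18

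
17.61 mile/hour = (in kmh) 28.34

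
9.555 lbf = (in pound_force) 9.555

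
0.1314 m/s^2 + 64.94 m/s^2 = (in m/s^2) 65.07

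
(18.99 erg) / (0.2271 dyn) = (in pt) 2370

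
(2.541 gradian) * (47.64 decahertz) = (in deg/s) 1089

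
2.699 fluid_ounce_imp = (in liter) 0.07669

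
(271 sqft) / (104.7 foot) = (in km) 0.0007889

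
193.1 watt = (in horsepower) 0.259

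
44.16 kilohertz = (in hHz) 441.6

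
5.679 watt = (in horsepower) 0.007616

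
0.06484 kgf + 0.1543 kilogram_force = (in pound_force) 0.4831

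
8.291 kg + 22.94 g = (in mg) 8.314e+06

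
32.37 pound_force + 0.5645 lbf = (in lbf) 32.93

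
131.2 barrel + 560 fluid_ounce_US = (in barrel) 131.3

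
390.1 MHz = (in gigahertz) 0.3901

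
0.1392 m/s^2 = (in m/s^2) 0.1392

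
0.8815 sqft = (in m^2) 0.08189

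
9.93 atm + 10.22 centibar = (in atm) 10.03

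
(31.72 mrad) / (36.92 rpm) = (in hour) 2.279e-06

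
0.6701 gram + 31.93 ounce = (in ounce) 31.95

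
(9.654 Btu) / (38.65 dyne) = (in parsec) 8.54e-10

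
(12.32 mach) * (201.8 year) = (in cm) 2.67e+15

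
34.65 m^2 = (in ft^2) 373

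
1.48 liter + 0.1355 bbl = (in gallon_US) 6.082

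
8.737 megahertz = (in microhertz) 8.737e+12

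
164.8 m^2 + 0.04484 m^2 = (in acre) 0.04073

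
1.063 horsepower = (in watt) 792.7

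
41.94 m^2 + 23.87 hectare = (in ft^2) 2.57e+06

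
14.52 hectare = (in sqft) 1.563e+06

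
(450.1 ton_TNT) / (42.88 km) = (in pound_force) 9.873e+06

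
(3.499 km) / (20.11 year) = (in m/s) 5.517e-06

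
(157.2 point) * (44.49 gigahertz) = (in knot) 4.796e+09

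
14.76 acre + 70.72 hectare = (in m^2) 7.669e+05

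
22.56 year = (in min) 1.186e+07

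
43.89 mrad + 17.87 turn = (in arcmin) 3.861e+05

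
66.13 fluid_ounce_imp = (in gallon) 0.4964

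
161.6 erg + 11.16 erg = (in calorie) 4.129e-06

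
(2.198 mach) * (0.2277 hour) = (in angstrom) 6.135e+15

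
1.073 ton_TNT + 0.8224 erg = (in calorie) 1.073e+09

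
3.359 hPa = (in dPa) 3359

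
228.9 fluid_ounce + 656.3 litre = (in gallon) 175.2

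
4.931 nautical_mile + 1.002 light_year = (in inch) 3.732e+17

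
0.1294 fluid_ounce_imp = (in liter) 0.003677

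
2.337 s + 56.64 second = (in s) 58.98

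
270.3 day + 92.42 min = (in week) 38.62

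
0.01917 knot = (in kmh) 0.0355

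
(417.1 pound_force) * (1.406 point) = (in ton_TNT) 2.199e-10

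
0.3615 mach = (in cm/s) 1.231e+04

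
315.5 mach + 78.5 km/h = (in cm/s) 1.074e+07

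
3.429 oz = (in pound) 0.2143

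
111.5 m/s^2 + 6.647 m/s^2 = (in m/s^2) 118.1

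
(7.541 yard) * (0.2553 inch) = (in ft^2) 0.4813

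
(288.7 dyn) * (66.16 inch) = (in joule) 0.004851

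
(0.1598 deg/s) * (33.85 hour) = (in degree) 1.947e+04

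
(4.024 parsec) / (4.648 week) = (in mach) 1.297e+08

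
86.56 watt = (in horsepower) 0.1161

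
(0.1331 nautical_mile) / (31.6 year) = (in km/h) 8.905e-07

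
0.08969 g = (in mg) 89.69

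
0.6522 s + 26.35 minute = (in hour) 0.4393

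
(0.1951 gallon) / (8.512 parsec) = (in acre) 6.948e-25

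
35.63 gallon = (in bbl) 0.8483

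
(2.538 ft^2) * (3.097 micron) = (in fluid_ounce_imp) 0.0257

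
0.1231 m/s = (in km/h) 0.4432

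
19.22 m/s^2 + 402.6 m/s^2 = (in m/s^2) 421.8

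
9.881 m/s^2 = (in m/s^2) 9.881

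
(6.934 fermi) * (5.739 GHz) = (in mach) 1.169e-07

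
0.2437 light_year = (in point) 6.536e+18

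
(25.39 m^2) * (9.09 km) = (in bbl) 1.452e+06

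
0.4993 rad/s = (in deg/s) 28.61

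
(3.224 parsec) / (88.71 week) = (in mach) 5.446e+06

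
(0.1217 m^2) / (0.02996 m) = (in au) 2.715e-11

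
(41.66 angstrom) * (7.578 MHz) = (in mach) 9.272e-05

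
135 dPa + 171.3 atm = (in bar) 173.6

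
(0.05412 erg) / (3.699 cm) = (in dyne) 0.01463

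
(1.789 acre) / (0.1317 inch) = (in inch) 8.521e+07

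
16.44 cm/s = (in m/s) 0.1644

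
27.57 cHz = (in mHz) 275.7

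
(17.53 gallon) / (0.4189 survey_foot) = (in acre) 0.0001284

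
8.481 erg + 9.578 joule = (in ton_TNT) 2.289e-09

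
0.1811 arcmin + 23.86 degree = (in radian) 0.4165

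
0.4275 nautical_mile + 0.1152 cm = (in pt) 2.244e+06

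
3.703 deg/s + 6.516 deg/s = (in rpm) 1.703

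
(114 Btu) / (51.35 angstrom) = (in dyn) 2.342e+18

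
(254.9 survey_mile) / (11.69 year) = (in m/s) 0.001113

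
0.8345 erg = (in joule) 8.345e-08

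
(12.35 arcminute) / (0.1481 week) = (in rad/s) 4.011e-08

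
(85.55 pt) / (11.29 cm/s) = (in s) 0.2673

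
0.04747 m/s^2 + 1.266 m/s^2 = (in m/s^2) 1.313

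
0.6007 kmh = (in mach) 0.00049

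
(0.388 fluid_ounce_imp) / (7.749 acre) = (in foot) 1.153e-09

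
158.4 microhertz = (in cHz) 0.01584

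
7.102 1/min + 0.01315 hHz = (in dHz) 14.33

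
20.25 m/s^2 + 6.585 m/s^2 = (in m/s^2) 26.84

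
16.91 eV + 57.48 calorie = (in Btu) 0.2279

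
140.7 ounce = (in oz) 140.7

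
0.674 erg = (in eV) 4.207e+11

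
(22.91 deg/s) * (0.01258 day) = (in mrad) 4.346e+05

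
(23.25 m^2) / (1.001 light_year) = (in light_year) 2.595e-31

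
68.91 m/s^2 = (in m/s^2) 68.91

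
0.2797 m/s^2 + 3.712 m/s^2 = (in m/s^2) 3.992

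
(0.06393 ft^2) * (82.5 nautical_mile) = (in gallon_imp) 1.996e+05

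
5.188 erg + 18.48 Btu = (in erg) 1.95e+11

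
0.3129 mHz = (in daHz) 3.129e-05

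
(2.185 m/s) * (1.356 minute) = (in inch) 6999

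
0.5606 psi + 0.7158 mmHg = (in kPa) 3.961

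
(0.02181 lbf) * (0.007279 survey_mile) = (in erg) 1.136e+07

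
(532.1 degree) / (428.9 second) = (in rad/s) 0.02165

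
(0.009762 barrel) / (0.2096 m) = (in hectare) 7.405e-07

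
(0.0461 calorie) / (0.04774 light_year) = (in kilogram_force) 4.355e-17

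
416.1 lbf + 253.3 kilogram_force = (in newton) 4335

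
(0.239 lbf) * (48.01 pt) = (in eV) 1.124e+17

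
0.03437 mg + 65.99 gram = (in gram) 65.99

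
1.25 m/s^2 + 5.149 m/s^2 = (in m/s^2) 6.399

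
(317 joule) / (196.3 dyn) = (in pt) 4.578e+08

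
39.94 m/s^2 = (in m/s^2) 39.94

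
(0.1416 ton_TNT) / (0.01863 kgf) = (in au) 0.02168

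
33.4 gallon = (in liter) 126.4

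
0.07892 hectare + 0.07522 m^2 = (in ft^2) 8496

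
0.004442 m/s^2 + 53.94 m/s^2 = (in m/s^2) 53.94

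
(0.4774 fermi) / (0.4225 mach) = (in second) 3.318e-18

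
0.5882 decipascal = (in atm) 5.805e-07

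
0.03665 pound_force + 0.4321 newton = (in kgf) 0.06069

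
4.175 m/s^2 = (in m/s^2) 4.175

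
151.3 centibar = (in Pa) 1.513e+05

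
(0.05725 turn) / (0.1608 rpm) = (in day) 0.0002472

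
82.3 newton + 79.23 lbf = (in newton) 434.7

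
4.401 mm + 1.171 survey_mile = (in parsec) 6.107e-14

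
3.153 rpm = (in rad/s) 0.3302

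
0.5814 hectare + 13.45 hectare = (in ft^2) 1.51e+06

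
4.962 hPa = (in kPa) 0.4962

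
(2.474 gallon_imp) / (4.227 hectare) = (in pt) 0.0007542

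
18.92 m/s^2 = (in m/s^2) 18.92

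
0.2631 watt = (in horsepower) 0.0003528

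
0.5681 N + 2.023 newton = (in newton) 2.591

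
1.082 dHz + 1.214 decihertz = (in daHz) 0.02296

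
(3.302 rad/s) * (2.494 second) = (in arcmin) 2.831e+04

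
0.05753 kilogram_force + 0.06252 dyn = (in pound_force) 0.1268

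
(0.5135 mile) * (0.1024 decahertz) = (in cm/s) 8.462e+04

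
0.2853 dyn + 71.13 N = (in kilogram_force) 7.253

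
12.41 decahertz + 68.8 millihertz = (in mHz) 1.242e+05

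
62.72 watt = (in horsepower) 0.08411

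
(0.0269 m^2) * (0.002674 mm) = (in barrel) 4.524e-07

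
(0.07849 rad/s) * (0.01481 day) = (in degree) 5754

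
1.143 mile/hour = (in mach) 0.001501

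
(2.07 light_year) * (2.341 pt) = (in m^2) 1.617e+13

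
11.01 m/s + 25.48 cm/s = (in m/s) 11.26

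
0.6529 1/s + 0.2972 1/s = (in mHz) 950.1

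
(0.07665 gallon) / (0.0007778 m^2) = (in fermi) 3.73e+14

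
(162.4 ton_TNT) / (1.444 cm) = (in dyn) 4.706e+18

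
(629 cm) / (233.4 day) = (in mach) 9.16e-10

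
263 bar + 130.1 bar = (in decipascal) 3.931e+08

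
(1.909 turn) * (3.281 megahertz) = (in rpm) 3.758e+08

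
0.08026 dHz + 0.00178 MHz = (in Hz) 1780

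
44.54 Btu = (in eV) 2.933e+23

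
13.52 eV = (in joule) 2.166e-18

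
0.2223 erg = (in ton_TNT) 5.313e-18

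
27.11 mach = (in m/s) 9231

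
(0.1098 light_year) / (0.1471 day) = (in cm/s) 8.173e+12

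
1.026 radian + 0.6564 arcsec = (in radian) 1.026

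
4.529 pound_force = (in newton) 20.15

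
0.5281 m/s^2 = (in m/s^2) 0.5281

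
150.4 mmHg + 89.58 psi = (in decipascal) 6.377e+06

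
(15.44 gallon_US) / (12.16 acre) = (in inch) 4.676e-05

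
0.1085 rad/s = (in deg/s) 6.217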